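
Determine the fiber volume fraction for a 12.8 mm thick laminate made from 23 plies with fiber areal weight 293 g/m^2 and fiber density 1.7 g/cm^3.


Vf = n * FAW / (rho_f * h * 1000) = 23 * 293 / (1.7 * 12.8 * 1000) = 0.3097

0.3097


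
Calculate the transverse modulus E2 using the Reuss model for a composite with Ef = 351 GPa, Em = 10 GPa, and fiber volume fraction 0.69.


1/E2 = Vf/Ef + (1-Vf)/Em = 0.69/351 + 0.31/10
E2 = 30.33 GPa

30.33 GPa


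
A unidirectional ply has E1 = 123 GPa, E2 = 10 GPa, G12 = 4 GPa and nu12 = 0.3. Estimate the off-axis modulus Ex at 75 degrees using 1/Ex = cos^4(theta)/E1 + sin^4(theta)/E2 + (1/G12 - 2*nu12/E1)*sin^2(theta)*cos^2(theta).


cos^4(75) = 0.004487, sin^4(75) = 0.870513, sin^2(75)*cos^2(75) = 0.0625
1/G12 - 2*nu12/E1 = 1/4 - 2*0.3/123 = 0.245122 GPa^-1
1/Ex = 0.004487/123 + 0.870513/10 + 0.245122*0.0625 = 0.1024079 GPa^-1
Ex = 9.76 GPa

9.76 GPa


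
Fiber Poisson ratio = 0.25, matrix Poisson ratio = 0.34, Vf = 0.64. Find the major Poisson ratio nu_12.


nu_12 = nu_f*Vf + nu_m*(1-Vf) = 0.25*0.64 + 0.34*0.36 = 0.2824

0.2824


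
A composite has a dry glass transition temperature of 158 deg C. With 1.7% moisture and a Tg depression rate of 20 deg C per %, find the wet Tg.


Tg_wet = Tg_dry - k*moisture = 158 - 20*1.7 = 124.0 deg C

124.0 deg C


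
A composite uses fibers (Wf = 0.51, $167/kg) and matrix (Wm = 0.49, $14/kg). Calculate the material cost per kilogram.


Cost = cost_f*Wf + cost_m*Wm = 167*0.51 + 14*0.49 = $92.03/kg

$92.03/kg


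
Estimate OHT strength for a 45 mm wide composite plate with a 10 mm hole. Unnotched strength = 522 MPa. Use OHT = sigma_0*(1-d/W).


OHT = sigma_0*(1-d/W) = 522*(1-10/45) = 406.0 MPa

406.0 MPa


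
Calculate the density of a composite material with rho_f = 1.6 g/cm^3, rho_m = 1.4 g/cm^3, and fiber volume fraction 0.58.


rho_c = rho_f*Vf + rho_m*(1-Vf) = 1.6*0.58 + 1.4*0.42 = 1.516 g/cm^3

1.516 g/cm^3


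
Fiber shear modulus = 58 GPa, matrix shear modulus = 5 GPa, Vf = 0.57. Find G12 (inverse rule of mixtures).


1/G12 = Vf/Gf + (1-Vf)/Gm = 0.57/58 + 0.43/5
G12 = 10.44 GPa

10.44 GPa


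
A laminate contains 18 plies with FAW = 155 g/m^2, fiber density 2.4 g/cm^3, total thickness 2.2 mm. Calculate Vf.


Vf = n * FAW / (rho_f * h * 1000) = 18 * 155 / (2.4 * 2.2 * 1000) = 0.5284

0.5284


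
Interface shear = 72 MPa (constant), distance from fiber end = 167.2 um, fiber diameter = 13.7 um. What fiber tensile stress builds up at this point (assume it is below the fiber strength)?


Force balance: sigma_f * (pi*d^2/4) = tau * (pi*d) * x  ->  sigma_f = 4 * tau * x / d
sigma_f = 4 * 72 * 167.2 / 13.7 = 3514.9 MPa

3514.9 MPa


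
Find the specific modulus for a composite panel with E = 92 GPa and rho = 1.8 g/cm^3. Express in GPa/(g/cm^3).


Specific stiffness = E/rho = 92/1.8 = 51.1 GPa/(g/cm^3)

51.1 GPa/(g/cm^3)


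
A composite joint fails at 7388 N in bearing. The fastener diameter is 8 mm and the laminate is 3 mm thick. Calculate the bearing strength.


sigma_br = F/(d*h) = 7388/(8*3) = 307.8 MPa

307.8 MPa


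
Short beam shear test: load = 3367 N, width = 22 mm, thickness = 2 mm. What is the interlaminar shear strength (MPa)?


ILSS = 3F/(4bh) = 3*3367/(4*22*2) = 57.39 MPa

57.39 MPa


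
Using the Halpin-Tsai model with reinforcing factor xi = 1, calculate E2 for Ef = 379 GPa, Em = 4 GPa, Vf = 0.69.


eta = (Ef/Em - 1)/(Ef/Em + xi) = (94.75 - 1)/(94.75 + 1) = 0.9791
E2 = Em*(1+xi*eta*Vf)/(1-eta*Vf) = 20.66 GPa

20.66 GPa


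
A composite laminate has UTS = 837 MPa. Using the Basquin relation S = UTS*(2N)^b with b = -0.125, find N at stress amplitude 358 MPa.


N = 0.5 * (S/UTS)^(1/b) = 0.5 * (358/837)^(1/-0.125) = 446.3849 cycles

446.3849 cycles


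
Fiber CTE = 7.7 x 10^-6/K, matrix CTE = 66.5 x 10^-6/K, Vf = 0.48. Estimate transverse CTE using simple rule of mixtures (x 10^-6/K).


alpha_2 = alpha_f*Vf + alpha_m*(1-Vf) = 7.7*0.48 + 66.5*0.52 = 38.3 x 10^-6/K

38.3 x 10^-6/K


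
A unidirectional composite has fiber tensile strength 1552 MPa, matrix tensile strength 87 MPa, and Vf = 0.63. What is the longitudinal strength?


sigma_1 = sigma_f*Vf + sigma_m*(1-Vf) = 1552*0.63 + 87*0.37 = 1010.0 MPa

1010.0 MPa


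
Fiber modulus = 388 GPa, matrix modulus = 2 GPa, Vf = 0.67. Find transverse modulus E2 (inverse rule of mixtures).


1/E2 = Vf/Ef + (1-Vf)/Em = 0.67/388 + 0.33/2
E2 = 6.0 GPa

6.0 GPa


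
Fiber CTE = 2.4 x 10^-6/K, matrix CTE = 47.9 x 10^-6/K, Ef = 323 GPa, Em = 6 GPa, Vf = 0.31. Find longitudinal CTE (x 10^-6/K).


E1 = Ef*Vf + Em*(1-Vf) = 104.27
alpha_1 = (alpha_f*Ef*Vf + alpha_m*Em*(1-Vf))/E1 = 4.21 x 10^-6/K

4.21 x 10^-6/K


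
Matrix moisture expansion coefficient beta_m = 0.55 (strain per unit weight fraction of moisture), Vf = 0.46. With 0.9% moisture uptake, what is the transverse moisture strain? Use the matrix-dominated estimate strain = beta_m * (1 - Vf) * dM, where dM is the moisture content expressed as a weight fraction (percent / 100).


dM = 0.9/100 = 0.009
strain = beta_m * (1-Vf) * dM = 0.55 * 0.54 * 0.009 = 0.002673

0.002673


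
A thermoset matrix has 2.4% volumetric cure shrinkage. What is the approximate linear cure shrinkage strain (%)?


Linear shrinkage ≈ vol_shrink/3 = 2.4/3 = 0.8%

0.8%


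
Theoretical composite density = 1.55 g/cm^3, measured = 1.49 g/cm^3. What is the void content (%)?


Void% = (rho_theo - rho_actual)/rho_theo * 100 = (1.55 - 1.49)/1.55 * 100 = 3.87%

3.87%


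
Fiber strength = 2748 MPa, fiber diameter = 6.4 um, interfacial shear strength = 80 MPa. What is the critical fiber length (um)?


Lc = sigma_f * d / (2 * tau_i) = 2748 * 6.4 / (2 * 80) = 109.9 um

109.9 um


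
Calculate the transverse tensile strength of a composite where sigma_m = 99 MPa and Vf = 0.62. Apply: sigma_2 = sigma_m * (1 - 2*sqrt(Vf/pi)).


factor = 1 - 2*sqrt(0.62/pi) = 0.1115
sigma_2 = 99 * 0.1115 = 11.04 MPa

11.04 MPa


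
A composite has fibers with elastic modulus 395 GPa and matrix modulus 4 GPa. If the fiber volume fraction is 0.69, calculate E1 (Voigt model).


E1 = Ef*Vf + Em*(1-Vf) = 395*0.69 + 4*0.31 = 273.79 GPa

273.79 GPa


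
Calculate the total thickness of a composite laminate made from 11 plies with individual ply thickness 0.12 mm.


h = n * t_ply = 11 * 0.12 = 1.32 mm

1.32 mm


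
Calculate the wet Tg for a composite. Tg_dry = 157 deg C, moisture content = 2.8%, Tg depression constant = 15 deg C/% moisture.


Tg_wet = Tg_dry - k*moisture = 157 - 15*2.8 = 115.0 deg C

115.0 deg C


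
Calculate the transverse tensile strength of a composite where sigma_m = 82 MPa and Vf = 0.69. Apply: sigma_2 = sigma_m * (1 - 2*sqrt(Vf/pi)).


factor = 1 - 2*sqrt(0.69/pi) = 0.0627
sigma_2 = 82 * 0.0627 = 5.14 MPa

5.14 MPa


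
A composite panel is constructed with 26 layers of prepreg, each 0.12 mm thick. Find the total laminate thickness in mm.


h = n * t_ply = 26 * 0.12 = 3.12 mm

3.12 mm


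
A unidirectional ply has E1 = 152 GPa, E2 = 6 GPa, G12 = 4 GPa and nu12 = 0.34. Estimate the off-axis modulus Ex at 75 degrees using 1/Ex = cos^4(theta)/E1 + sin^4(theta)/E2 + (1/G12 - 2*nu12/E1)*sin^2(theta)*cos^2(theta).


cos^4(75) = 0.004487, sin^4(75) = 0.870513, sin^2(75)*cos^2(75) = 0.0625
1/G12 - 2*nu12/E1 = 1/4 - 2*0.34/152 = 0.245526 GPa^-1
1/Ex = 0.004487/152 + 0.870513/6 + 0.245526*0.0625 = 0.1604604 GPa^-1
Ex = 6.23 GPa

6.23 GPa


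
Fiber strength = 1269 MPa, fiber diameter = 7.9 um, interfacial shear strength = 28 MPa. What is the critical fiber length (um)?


Lc = sigma_f * d / (2 * tau_i) = 1269 * 7.9 / (2 * 28) = 179.0 um

179.0 um


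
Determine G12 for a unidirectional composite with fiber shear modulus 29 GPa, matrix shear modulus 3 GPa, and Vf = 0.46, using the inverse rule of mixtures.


1/G12 = Vf/Gf + (1-Vf)/Gm = 0.46/29 + 0.54/3
G12 = 5.11 GPa

5.11 GPa


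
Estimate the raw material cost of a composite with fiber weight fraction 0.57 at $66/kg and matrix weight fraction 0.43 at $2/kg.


Cost = cost_f*Wf + cost_m*Wm = 66*0.57 + 2*0.43 = $38.48/kg

$38.48/kg


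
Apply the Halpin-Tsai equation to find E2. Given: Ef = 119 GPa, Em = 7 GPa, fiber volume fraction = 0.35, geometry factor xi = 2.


eta = (Ef/Em - 1)/(Ef/Em + xi) = (17.0 - 1)/(17.0 + 2) = 0.8421
E2 = Em*(1+xi*eta*Vf)/(1-eta*Vf) = 15.78 GPa

15.78 GPa


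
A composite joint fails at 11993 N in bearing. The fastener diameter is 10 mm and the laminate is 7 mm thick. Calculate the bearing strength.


sigma_br = F/(d*h) = 11993/(10*7) = 171.3 MPa

171.3 MPa


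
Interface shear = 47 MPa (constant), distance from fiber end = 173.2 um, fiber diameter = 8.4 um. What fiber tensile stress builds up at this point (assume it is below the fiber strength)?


Force balance: sigma_f * (pi*d^2/4) = tau * (pi*d) * x  ->  sigma_f = 4 * tau * x / d
sigma_f = 4 * 47 * 173.2 / 8.4 = 3876.4 MPa

3876.4 MPa


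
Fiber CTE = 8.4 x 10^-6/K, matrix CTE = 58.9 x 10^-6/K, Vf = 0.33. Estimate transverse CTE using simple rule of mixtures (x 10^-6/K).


alpha_2 = alpha_f*Vf + alpha_m*(1-Vf) = 8.4*0.33 + 58.9*0.67 = 42.2 x 10^-6/K

42.2 x 10^-6/K


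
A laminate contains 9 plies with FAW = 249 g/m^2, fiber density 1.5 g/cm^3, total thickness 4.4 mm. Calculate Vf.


Vf = n * FAW / (rho_f * h * 1000) = 9 * 249 / (1.5 * 4.4 * 1000) = 0.3395

0.3395


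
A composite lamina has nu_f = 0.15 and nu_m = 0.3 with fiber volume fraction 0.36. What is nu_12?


nu_12 = nu_f*Vf + nu_m*(1-Vf) = 0.15*0.36 + 0.3*0.64 = 0.246

0.246


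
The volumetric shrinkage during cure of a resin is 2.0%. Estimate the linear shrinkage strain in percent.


Linear shrinkage ≈ vol_shrink/3 = 2.0/3 = 0.667%

0.667%


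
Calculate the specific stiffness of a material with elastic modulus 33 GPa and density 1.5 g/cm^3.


Specific stiffness = E/rho = 33/1.5 = 22.0 GPa/(g/cm^3)

22.0 GPa/(g/cm^3)


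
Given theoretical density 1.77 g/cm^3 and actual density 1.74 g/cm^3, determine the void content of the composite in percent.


Void% = (rho_theo - rho_actual)/rho_theo * 100 = (1.77 - 1.74)/1.77 * 100 = 1.69%

1.69%


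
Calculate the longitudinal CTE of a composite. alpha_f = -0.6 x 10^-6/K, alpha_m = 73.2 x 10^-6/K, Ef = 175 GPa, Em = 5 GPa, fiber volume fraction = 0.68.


E1 = Ef*Vf + Em*(1-Vf) = 120.6
alpha_1 = (alpha_f*Ef*Vf + alpha_m*Em*(1-Vf))/E1 = 0.38 x 10^-6/K

0.38 x 10^-6/K


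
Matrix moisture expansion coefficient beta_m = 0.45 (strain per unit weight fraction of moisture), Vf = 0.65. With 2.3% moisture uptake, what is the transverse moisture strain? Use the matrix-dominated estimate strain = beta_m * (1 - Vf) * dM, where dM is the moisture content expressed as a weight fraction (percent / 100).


dM = 2.3/100 = 0.023
strain = beta_m * (1-Vf) * dM = 0.45 * 0.35 * 0.023 = 0.0036225

0.0036225


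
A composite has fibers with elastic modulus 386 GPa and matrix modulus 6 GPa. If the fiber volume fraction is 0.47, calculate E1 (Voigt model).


E1 = Ef*Vf + Em*(1-Vf) = 386*0.47 + 6*0.53 = 184.6 GPa

184.6 GPa


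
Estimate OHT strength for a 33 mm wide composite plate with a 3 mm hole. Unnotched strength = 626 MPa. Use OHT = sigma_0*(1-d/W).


OHT = sigma_0*(1-d/W) = 626*(1-3/33) = 569.1 MPa

569.1 MPa


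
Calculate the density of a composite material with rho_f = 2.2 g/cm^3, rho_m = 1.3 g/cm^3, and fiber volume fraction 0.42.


rho_c = rho_f*Vf + rho_m*(1-Vf) = 2.2*0.42 + 1.3*0.58 = 1.678 g/cm^3

1.678 g/cm^3


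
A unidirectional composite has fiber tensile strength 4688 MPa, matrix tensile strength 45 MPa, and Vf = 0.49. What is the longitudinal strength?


sigma_1 = sigma_f*Vf + sigma_m*(1-Vf) = 4688*0.49 + 45*0.51 = 2320.1 MPa

2320.1 MPa


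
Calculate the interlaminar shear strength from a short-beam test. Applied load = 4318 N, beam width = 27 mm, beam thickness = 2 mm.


ILSS = 3F/(4bh) = 3*4318/(4*27*2) = 59.97 MPa

59.97 MPa


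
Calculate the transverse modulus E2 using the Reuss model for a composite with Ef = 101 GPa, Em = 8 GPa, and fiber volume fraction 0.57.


1/E2 = Vf/Ef + (1-Vf)/Em = 0.57/101 + 0.43/8
E2 = 16.84 GPa

16.84 GPa


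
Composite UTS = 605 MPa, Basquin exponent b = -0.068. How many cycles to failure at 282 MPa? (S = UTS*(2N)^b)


N = 0.5 * (S/UTS)^(1/b) = 0.5 * (282/605)^(1/-0.068) = 37502.6672 cycles

37502.6672 cycles


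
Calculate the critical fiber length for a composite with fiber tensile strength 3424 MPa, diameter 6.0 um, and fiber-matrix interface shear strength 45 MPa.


Lc = sigma_f * d / (2 * tau_i) = 3424 * 6.0 / (2 * 45) = 228.3 um

228.3 um


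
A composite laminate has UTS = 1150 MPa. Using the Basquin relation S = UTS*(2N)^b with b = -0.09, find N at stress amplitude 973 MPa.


N = 0.5 * (S/UTS)^(1/b) = 0.5 * (973/1150)^(1/-0.09) = 3.2024 cycles

3.2024 cycles


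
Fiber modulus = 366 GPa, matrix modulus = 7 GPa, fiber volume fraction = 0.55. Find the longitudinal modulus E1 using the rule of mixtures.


E1 = Ef*Vf + Em*(1-Vf) = 366*0.55 + 7*0.45 = 204.45 GPa

204.45 GPa


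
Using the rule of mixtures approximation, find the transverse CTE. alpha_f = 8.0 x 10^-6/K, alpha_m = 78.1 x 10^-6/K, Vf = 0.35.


alpha_2 = alpha_f*Vf + alpha_m*(1-Vf) = 8.0*0.35 + 78.1*0.65 = 53.6 x 10^-6/K

53.6 x 10^-6/K


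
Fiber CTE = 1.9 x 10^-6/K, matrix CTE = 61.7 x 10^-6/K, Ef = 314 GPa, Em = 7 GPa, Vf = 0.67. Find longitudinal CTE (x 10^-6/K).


E1 = Ef*Vf + Em*(1-Vf) = 212.69
alpha_1 = (alpha_f*Ef*Vf + alpha_m*Em*(1-Vf))/E1 = 2.55 x 10^-6/K

2.55 x 10^-6/K


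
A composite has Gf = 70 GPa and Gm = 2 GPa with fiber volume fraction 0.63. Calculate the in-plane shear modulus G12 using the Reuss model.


1/G12 = Vf/Gf + (1-Vf)/Gm = 0.63/70 + 0.37/2
G12 = 5.15 GPa

5.15 GPa


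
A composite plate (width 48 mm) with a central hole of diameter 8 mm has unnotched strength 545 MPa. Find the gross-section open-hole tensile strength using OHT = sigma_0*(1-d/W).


OHT = sigma_0*(1-d/W) = 545*(1-8/48) = 454.2 MPa

454.2 MPa


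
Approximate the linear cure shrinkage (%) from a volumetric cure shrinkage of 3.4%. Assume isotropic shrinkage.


Linear shrinkage ≈ vol_shrink/3 = 3.4/3 = 1.133%

1.133%


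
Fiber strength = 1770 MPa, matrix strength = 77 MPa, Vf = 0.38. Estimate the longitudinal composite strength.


sigma_1 = sigma_f*Vf + sigma_m*(1-Vf) = 1770*0.38 + 77*0.62 = 720.3 MPa

720.3 MPa


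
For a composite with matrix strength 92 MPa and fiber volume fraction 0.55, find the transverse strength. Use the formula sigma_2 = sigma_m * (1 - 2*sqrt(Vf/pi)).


factor = 1 - 2*sqrt(0.55/pi) = 0.1632
sigma_2 = 92 * 0.1632 = 15.01 MPa

15.01 MPa


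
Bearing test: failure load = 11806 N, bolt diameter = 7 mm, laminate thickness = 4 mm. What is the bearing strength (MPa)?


sigma_br = F/(d*h) = 11806/(7*4) = 421.6 MPa

421.6 MPa


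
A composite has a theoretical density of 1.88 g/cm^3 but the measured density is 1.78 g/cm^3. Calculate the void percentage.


Void% = (rho_theo - rho_actual)/rho_theo * 100 = (1.88 - 1.78)/1.88 * 100 = 5.32%

5.32%


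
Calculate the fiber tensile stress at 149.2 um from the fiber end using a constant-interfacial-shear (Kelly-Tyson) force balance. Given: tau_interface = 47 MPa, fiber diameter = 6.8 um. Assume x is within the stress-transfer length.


Force balance: sigma_f * (pi*d^2/4) = tau * (pi*d) * x  ->  sigma_f = 4 * tau * x / d
sigma_f = 4 * 47 * 149.2 / 6.8 = 4124.9 MPa

4124.9 MPa


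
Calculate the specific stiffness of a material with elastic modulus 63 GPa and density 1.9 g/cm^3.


Specific stiffness = E/rho = 63/1.9 = 33.2 GPa/(g/cm^3)

33.2 GPa/(g/cm^3)


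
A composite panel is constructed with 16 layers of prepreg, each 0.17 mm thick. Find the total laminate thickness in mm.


h = n * t_ply = 16 * 0.17 = 2.72 mm

2.72 mm


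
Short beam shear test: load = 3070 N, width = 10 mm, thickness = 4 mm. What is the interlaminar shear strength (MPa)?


ILSS = 3F/(4bh) = 3*3070/(4*10*4) = 57.56 MPa

57.56 MPa


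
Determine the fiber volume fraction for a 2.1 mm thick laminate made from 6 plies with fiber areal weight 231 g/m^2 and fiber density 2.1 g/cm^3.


Vf = n * FAW / (rho_f * h * 1000) = 6 * 231 / (2.1 * 2.1 * 1000) = 0.3143

0.3143


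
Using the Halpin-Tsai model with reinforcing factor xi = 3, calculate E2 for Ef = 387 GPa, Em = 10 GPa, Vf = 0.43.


eta = (Ef/Em - 1)/(Ef/Em + xi) = (38.7 - 1)/(38.7 + 3) = 0.9041
E2 = Em*(1+xi*eta*Vf)/(1-eta*Vf) = 35.44 GPa

35.44 GPa


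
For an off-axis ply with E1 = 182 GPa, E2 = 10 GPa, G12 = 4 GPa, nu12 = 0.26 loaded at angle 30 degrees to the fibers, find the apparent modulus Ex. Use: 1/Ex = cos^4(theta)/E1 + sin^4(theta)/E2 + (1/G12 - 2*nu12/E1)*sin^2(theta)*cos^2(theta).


cos^4(30) = 0.5625, sin^4(30) = 0.0625, sin^2(30)*cos^2(30) = 0.1875
1/G12 - 2*nu12/E1 = 1/4 - 2*0.26/182 = 0.247143 GPa^-1
1/Ex = 0.5625/182 + 0.0625/10 + 0.247143*0.1875 = 0.0556799 GPa^-1
Ex = 17.96 GPa

17.96 GPa


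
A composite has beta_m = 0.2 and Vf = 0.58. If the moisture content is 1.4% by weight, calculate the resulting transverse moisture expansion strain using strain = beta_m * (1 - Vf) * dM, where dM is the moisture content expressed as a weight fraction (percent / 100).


dM = 1.4/100 = 0.014
strain = beta_m * (1-Vf) * dM = 0.2 * 0.42 * 0.014 = 0.001176

0.001176


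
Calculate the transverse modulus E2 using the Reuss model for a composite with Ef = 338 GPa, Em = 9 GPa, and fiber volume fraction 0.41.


1/E2 = Vf/Ef + (1-Vf)/Em = 0.41/338 + 0.59/9
E2 = 14.98 GPa

14.98 GPa


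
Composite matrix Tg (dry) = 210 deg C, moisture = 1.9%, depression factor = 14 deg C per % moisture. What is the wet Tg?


Tg_wet = Tg_dry - k*moisture = 210 - 14*1.9 = 183.4 deg C

183.4 deg C


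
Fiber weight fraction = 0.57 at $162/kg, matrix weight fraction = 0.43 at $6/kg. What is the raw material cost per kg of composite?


Cost = cost_f*Wf + cost_m*Wm = 162*0.57 + 6*0.43 = $94.92/kg

$94.92/kg


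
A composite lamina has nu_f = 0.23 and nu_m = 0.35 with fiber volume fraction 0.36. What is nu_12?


nu_12 = nu_f*Vf + nu_m*(1-Vf) = 0.23*0.36 + 0.35*0.64 = 0.3068

0.3068


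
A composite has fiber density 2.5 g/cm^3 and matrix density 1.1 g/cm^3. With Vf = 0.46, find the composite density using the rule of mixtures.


rho_c = rho_f*Vf + rho_m*(1-Vf) = 2.5*0.46 + 1.1*0.54 = 1.744 g/cm^3

1.744 g/cm^3


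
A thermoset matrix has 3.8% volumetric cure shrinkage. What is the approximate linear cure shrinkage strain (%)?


Linear shrinkage ≈ vol_shrink/3 = 3.8/3 = 1.267%

1.267%


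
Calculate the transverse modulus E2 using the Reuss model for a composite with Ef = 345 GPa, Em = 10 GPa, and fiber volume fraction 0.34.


1/E2 = Vf/Ef + (1-Vf)/Em = 0.34/345 + 0.66/10
E2 = 14.93 GPa

14.93 GPa


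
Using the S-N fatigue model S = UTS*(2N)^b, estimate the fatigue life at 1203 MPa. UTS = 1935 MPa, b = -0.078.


N = 0.5 * (S/UTS)^(1/b) = 0.5 * (1203/1935)^(1/-0.078) = 221.4729 cycles

221.4729 cycles


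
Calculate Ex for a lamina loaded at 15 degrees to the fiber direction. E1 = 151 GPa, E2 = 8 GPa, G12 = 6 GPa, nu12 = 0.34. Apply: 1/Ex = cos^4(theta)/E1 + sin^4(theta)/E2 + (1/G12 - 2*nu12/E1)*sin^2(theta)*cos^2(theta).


cos^4(15) = 0.870513, sin^4(15) = 0.004487, sin^2(15)*cos^2(15) = 0.0625
1/G12 - 2*nu12/E1 = 1/6 - 2*0.34/151 = 0.162163 GPa^-1
1/Ex = 0.870513/151 + 0.004487/8 + 0.162163*0.0625 = 0.0164611 GPa^-1
Ex = 60.75 GPa

60.75 GPa


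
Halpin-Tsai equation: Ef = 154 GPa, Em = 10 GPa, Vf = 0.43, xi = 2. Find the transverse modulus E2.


eta = (Ef/Em - 1)/(Ef/Em + xi) = (15.4 - 1)/(15.4 + 2) = 0.8276
E2 = Em*(1+xi*eta*Vf)/(1-eta*Vf) = 26.57 GPa

26.57 GPa


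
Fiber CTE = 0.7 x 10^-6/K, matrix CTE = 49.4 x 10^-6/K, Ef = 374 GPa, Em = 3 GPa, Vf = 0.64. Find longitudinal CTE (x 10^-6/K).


E1 = Ef*Vf + Em*(1-Vf) = 240.44
alpha_1 = (alpha_f*Ef*Vf + alpha_m*Em*(1-Vf))/E1 = 0.92 x 10^-6/K

0.92 x 10^-6/K


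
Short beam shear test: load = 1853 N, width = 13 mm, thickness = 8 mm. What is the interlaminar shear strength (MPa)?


ILSS = 3F/(4bh) = 3*1853/(4*13*8) = 13.36 MPa

13.36 MPa


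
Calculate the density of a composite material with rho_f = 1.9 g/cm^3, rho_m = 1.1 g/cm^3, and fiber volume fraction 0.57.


rho_c = rho_f*Vf + rho_m*(1-Vf) = 1.9*0.57 + 1.1*0.43 = 1.556 g/cm^3

1.556 g/cm^3


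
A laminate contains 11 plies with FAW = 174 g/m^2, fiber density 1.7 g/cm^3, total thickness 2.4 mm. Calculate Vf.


Vf = n * FAW / (rho_f * h * 1000) = 11 * 174 / (1.7 * 2.4 * 1000) = 0.4691

0.4691


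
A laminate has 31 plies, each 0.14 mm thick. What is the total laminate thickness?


h = n * t_ply = 31 * 0.14 = 4.34 mm

4.34 mm


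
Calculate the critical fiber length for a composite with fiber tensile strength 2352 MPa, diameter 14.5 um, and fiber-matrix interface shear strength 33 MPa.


Lc = sigma_f * d / (2 * tau_i) = 2352 * 14.5 / (2 * 33) = 516.7 um

516.7 um


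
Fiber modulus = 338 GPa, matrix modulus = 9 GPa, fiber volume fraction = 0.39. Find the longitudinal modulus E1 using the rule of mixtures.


E1 = Ef*Vf + Em*(1-Vf) = 338*0.39 + 9*0.61 = 137.31 GPa

137.31 GPa


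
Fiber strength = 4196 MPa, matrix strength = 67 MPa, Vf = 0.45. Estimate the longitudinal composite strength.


sigma_1 = sigma_f*Vf + sigma_m*(1-Vf) = 4196*0.45 + 67*0.55 = 1925.1 MPa

1925.1 MPa


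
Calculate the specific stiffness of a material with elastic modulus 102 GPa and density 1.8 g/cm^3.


Specific stiffness = E/rho = 102/1.8 = 56.7 GPa/(g/cm^3)

56.7 GPa/(g/cm^3)


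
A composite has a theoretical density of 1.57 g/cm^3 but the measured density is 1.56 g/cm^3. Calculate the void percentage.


Void% = (rho_theo - rho_actual)/rho_theo * 100 = (1.57 - 1.56)/1.57 * 100 = 0.64%

0.64%


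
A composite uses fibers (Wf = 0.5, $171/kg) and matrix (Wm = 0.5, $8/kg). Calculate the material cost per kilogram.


Cost = cost_f*Wf + cost_m*Wm = 171*0.5 + 8*0.5 = $89.5/kg

$89.5/kg


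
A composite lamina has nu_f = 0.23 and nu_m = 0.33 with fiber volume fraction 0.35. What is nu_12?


nu_12 = nu_f*Vf + nu_m*(1-Vf) = 0.23*0.35 + 0.33*0.65 = 0.295

0.295


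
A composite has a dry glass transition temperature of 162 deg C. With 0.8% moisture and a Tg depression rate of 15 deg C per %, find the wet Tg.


Tg_wet = Tg_dry - k*moisture = 162 - 15*0.8 = 150.0 deg C

150.0 deg C


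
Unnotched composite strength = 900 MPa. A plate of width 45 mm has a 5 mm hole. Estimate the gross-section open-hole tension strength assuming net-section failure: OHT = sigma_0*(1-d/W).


OHT = sigma_0*(1-d/W) = 900*(1-5/45) = 800.0 MPa

800.0 MPa


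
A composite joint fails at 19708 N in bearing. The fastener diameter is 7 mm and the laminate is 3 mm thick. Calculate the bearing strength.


sigma_br = F/(d*h) = 19708/(7*3) = 938.5 MPa

938.5 MPa


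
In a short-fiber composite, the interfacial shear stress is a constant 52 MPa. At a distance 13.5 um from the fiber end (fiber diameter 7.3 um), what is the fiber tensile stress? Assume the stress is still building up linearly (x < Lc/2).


Force balance: sigma_f * (pi*d^2/4) = tau * (pi*d) * x  ->  sigma_f = 4 * tau * x / d
sigma_f = 4 * 52 * 13.5 / 7.3 = 384.7 MPa

384.7 MPa


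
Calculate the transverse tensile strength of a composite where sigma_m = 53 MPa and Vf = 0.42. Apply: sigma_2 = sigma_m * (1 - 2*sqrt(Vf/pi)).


factor = 1 - 2*sqrt(0.42/pi) = 0.2687
sigma_2 = 53 * 0.2687 = 14.24 MPa

14.24 MPa


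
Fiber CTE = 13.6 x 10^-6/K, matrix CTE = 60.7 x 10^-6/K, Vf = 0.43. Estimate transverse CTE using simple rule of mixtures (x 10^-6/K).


alpha_2 = alpha_f*Vf + alpha_m*(1-Vf) = 13.6*0.43 + 60.7*0.57 = 40.4 x 10^-6/K

40.4 x 10^-6/K


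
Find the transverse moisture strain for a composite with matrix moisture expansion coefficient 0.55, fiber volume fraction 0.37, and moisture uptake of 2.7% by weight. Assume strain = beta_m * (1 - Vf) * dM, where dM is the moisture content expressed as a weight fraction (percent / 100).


dM = 2.7/100 = 0.027
strain = beta_m * (1-Vf) * dM = 0.55 * 0.63 * 0.027 = 0.0093555

0.0093555


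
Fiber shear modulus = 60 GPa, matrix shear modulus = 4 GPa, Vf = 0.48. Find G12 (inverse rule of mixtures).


1/G12 = Vf/Gf + (1-Vf)/Gm = 0.48/60 + 0.52/4
G12 = 7.25 GPa

7.25 GPa


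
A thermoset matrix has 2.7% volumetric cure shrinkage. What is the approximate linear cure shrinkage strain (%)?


Linear shrinkage ≈ vol_shrink/3 = 2.7/3 = 0.9%

0.9%


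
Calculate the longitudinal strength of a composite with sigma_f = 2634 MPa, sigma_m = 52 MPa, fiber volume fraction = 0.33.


sigma_1 = sigma_f*Vf + sigma_m*(1-Vf) = 2634*0.33 + 52*0.67 = 904.1 MPa

904.1 MPa


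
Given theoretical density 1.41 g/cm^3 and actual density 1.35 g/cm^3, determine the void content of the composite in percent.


Void% = (rho_theo - rho_actual)/rho_theo * 100 = (1.41 - 1.35)/1.41 * 100 = 4.26%

4.26%


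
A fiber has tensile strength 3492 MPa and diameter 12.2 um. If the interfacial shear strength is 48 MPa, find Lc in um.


Lc = sigma_f * d / (2 * tau_i) = 3492 * 12.2 / (2 * 48) = 443.8 um

443.8 um


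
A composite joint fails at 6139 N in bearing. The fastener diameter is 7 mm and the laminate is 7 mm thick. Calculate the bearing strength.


sigma_br = F/(d*h) = 6139/(7*7) = 125.3 MPa

125.3 MPa


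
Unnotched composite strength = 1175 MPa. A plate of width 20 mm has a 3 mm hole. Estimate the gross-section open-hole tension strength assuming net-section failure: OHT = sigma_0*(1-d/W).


OHT = sigma_0*(1-d/W) = 1175*(1-3/20) = 998.8 MPa

998.8 MPa


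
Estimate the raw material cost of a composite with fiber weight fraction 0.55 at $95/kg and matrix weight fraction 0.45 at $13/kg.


Cost = cost_f*Wf + cost_m*Wm = 95*0.55 + 13*0.45 = $58.1/kg

$58.1/kg


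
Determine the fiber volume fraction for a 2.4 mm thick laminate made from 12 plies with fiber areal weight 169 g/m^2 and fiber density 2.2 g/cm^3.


Vf = n * FAW / (rho_f * h * 1000) = 12 * 169 / (2.2 * 2.4 * 1000) = 0.3841

0.3841


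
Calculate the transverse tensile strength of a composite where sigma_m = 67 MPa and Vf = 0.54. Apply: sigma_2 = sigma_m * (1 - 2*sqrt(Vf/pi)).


factor = 1 - 2*sqrt(0.54/pi) = 0.1708
sigma_2 = 67 * 0.1708 = 11.44 MPa

11.44 MPa


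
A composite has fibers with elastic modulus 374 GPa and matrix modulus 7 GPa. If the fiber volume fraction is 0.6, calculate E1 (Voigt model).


E1 = Ef*Vf + Em*(1-Vf) = 374*0.6 + 7*0.4 = 227.2 GPa

227.2 GPa


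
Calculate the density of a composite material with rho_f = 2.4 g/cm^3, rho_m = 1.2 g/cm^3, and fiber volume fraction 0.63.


rho_c = rho_f*Vf + rho_m*(1-Vf) = 2.4*0.63 + 1.2*0.37 = 1.956 g/cm^3

1.956 g/cm^3


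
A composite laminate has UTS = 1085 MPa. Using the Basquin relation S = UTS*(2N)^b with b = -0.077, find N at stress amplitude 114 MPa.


N = 0.5 * (S/UTS)^(1/b) = 0.5 * (114/1085)^(1/-0.077) = 2.5532e+12 cycles

2.5532e+12 cycles


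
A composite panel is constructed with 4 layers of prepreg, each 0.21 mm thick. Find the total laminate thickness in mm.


h = n * t_ply = 4 * 0.21 = 0.84 mm

0.84 mm


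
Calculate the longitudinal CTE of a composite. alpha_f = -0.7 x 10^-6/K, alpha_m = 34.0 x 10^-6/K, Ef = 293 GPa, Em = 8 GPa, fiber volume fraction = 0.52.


E1 = Ef*Vf + Em*(1-Vf) = 156.2
alpha_1 = (alpha_f*Ef*Vf + alpha_m*Em*(1-Vf))/E1 = 0.15 x 10^-6/K

0.15 x 10^-6/K


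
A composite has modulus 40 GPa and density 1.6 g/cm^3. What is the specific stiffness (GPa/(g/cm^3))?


Specific stiffness = E/rho = 40/1.6 = 25.0 GPa/(g/cm^3)

25.0 GPa/(g/cm^3)


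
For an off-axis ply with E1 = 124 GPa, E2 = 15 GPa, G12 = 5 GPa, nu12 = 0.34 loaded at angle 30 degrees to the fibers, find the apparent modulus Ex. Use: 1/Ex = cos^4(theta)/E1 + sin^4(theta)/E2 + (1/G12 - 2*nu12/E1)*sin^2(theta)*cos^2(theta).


cos^4(30) = 0.5625, sin^4(30) = 0.0625, sin^2(30)*cos^2(30) = 0.1875
1/G12 - 2*nu12/E1 = 1/5 - 2*0.34/124 = 0.194516 GPa^-1
1/Ex = 0.5625/124 + 0.0625/15 + 0.194516*0.1875 = 0.0451747 GPa^-1
Ex = 22.14 GPa

22.14 GPa


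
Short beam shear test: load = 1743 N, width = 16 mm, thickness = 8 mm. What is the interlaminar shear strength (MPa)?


ILSS = 3F/(4bh) = 3*1743/(4*16*8) = 10.21 MPa

10.21 MPa


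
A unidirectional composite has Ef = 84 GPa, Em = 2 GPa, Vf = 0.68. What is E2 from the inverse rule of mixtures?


1/E2 = Vf/Ef + (1-Vf)/Em = 0.68/84 + 0.32/2
E2 = 5.95 GPa

5.95 GPa


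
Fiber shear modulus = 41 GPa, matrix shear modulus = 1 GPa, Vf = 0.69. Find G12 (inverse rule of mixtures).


1/G12 = Vf/Gf + (1-Vf)/Gm = 0.69/41 + 0.31/1
G12 = 3.06 GPa

3.06 GPa


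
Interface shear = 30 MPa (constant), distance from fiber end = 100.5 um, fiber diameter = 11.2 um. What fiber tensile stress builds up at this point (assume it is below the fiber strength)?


Force balance: sigma_f * (pi*d^2/4) = tau * (pi*d) * x  ->  sigma_f = 4 * tau * x / d
sigma_f = 4 * 30 * 100.5 / 11.2 = 1076.8 MPa

1076.8 MPa


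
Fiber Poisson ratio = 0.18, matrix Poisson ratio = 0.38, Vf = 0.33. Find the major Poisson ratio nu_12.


nu_12 = nu_f*Vf + nu_m*(1-Vf) = 0.18*0.33 + 0.38*0.67 = 0.314

0.314


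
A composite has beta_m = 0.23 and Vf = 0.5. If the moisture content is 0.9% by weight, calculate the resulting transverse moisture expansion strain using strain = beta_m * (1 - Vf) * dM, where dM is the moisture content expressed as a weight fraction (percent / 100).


dM = 0.9/100 = 0.009
strain = beta_m * (1-Vf) * dM = 0.23 * 0.5 * 0.009 = 0.001035

0.001035


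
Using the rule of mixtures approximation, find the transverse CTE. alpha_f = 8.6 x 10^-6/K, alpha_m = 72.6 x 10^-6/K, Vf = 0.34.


alpha_2 = alpha_f*Vf + alpha_m*(1-Vf) = 8.6*0.34 + 72.6*0.66 = 50.8 x 10^-6/K

50.8 x 10^-6/K


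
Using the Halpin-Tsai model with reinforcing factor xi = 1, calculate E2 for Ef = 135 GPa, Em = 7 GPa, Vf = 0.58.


eta = (Ef/Em - 1)/(Ef/Em + xi) = (19.2857 - 1)/(19.2857 + 1) = 0.9014
E2 = Em*(1+xi*eta*Vf)/(1-eta*Vf) = 22.34 GPa

22.34 GPa


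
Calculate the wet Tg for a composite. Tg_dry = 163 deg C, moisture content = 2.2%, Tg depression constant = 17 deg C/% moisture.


Tg_wet = Tg_dry - k*moisture = 163 - 17*2.2 = 125.6 deg C

125.6 deg C


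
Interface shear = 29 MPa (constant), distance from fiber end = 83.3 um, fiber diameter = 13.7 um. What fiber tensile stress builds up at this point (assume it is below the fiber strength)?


Force balance: sigma_f * (pi*d^2/4) = tau * (pi*d) * x  ->  sigma_f = 4 * tau * x / d
sigma_f = 4 * 29 * 83.3 / 13.7 = 705.3 MPa

705.3 MPa


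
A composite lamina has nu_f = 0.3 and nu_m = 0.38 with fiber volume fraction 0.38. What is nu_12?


nu_12 = nu_f*Vf + nu_m*(1-Vf) = 0.3*0.38 + 0.38*0.62 = 0.3496

0.3496


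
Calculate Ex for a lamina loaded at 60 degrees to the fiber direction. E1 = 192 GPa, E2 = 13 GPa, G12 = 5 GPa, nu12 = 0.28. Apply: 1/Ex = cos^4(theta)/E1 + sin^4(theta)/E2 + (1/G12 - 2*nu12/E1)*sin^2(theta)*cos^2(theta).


cos^4(60) = 0.0625, sin^4(60) = 0.5625, sin^2(60)*cos^2(60) = 0.1875
1/G12 - 2*nu12/E1 = 1/5 - 2*0.28/192 = 0.197083 GPa^-1
1/Ex = 0.0625/192 + 0.5625/13 + 0.197083*0.1875 = 0.0805479 GPa^-1
Ex = 12.41 GPa

12.41 GPa


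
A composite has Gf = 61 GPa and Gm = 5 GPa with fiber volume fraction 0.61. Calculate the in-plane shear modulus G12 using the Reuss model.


1/G12 = Vf/Gf + (1-Vf)/Gm = 0.61/61 + 0.39/5
G12 = 11.36 GPa

11.36 GPa


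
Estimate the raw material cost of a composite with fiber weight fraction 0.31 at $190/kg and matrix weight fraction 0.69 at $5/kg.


Cost = cost_f*Wf + cost_m*Wm = 190*0.31 + 5*0.69 = $62.35/kg

$62.35/kg


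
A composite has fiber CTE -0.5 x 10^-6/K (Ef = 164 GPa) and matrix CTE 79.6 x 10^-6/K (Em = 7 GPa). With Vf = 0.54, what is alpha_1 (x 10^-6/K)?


E1 = Ef*Vf + Em*(1-Vf) = 91.78
alpha_1 = (alpha_f*Ef*Vf + alpha_m*Em*(1-Vf))/E1 = 2.31 x 10^-6/K

2.31 x 10^-6/K


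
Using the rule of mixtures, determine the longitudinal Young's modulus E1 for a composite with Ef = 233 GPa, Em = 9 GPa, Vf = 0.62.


E1 = Ef*Vf + Em*(1-Vf) = 233*0.62 + 9*0.38 = 147.88 GPa

147.88 GPa


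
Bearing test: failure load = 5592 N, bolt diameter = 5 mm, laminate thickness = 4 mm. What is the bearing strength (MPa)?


sigma_br = F/(d*h) = 5592/(5*4) = 279.6 MPa

279.6 MPa


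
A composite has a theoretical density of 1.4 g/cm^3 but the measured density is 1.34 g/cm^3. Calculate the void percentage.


Void% = (rho_theo - rho_actual)/rho_theo * 100 = (1.4 - 1.34)/1.4 * 100 = 4.29%

4.29%


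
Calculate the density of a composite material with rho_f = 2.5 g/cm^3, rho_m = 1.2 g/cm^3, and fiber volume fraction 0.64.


rho_c = rho_f*Vf + rho_m*(1-Vf) = 2.5*0.64 + 1.2*0.36 = 2.032 g/cm^3

2.032 g/cm^3


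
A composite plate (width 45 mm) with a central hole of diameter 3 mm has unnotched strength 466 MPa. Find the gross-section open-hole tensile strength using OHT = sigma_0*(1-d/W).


OHT = sigma_0*(1-d/W) = 466*(1-3/45) = 434.9 MPa

434.9 MPa


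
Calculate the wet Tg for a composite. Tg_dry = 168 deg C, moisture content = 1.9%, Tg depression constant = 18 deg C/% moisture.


Tg_wet = Tg_dry - k*moisture = 168 - 18*1.9 = 133.8 deg C

133.8 deg C


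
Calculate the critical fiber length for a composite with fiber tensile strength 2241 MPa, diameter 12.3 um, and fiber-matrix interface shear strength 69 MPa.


Lc = sigma_f * d / (2 * tau_i) = 2241 * 12.3 / (2 * 69) = 199.7 um

199.7 um


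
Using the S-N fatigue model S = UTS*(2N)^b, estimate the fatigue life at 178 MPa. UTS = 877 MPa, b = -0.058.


N = 0.5 * (S/UTS)^(1/b) = 0.5 * (178/877)^(1/-0.058) = 4.3651e+11 cycles

4.3651e+11 cycles


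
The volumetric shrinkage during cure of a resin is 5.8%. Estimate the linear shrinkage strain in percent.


Linear shrinkage ≈ vol_shrink/3 = 5.8/3 = 1.933%

1.933%


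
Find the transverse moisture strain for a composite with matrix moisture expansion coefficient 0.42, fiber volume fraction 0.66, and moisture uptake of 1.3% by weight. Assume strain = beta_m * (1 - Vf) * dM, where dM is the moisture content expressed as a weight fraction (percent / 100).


dM = 1.3/100 = 0.013
strain = beta_m * (1-Vf) * dM = 0.42 * 0.34 * 0.013 = 0.0018564

0.0018564


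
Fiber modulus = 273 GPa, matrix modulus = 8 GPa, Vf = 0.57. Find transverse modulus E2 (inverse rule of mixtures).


1/E2 = Vf/Ef + (1-Vf)/Em = 0.57/273 + 0.43/8
E2 = 17.91 GPa

17.91 GPa


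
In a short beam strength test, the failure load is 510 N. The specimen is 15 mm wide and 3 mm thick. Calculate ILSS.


ILSS = 3F/(4bh) = 3*510/(4*15*3) = 8.5 MPa

8.5 MPa


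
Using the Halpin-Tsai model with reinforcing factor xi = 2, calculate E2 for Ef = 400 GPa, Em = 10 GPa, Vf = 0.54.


eta = (Ef/Em - 1)/(Ef/Em + xi) = (40.0 - 1)/(40.0 + 2) = 0.9286
E2 = Em*(1+xi*eta*Vf)/(1-eta*Vf) = 40.17 GPa

40.17 GPa


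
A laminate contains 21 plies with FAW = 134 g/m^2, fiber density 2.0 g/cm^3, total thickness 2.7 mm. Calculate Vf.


Vf = n * FAW / (rho_f * h * 1000) = 21 * 134 / (2.0 * 2.7 * 1000) = 0.5211

0.5211


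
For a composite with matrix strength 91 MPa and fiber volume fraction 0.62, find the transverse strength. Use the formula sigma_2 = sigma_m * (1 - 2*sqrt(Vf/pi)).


factor = 1 - 2*sqrt(0.62/pi) = 0.1115
sigma_2 = 91 * 0.1115 = 10.15 MPa

10.15 MPa


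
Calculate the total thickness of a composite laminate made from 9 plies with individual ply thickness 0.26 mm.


h = n * t_ply = 9 * 0.26 = 2.34 mm

2.34 mm


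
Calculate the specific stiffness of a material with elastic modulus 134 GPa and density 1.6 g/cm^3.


Specific stiffness = E/rho = 134/1.6 = 83.8 GPa/(g/cm^3)

83.8 GPa/(g/cm^3)


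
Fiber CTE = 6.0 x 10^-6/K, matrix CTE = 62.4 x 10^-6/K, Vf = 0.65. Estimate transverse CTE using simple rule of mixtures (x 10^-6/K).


alpha_2 = alpha_f*Vf + alpha_m*(1-Vf) = 6.0*0.65 + 62.4*0.35 = 25.7 x 10^-6/K

25.7 x 10^-6/K


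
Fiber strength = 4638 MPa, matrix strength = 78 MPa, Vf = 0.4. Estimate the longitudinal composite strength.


sigma_1 = sigma_f*Vf + sigma_m*(1-Vf) = 4638*0.4 + 78*0.6 = 1902.0 MPa

1902.0 MPa


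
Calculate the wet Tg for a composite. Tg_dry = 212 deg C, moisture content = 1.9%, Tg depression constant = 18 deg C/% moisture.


Tg_wet = Tg_dry - k*moisture = 212 - 18*1.9 = 177.8 deg C

177.8 deg C


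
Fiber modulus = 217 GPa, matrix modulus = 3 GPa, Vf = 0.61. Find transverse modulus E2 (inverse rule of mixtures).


1/E2 = Vf/Ef + (1-Vf)/Em = 0.61/217 + 0.39/3
E2 = 7.53 GPa

7.53 GPa


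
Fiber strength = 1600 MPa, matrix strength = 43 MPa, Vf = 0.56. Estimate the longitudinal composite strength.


sigma_1 = sigma_f*Vf + sigma_m*(1-Vf) = 1600*0.56 + 43*0.44 = 914.9 MPa

914.9 MPa


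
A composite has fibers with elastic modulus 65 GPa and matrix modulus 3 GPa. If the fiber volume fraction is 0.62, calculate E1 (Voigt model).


E1 = Ef*Vf + Em*(1-Vf) = 65*0.62 + 3*0.38 = 41.44 GPa

41.44 GPa


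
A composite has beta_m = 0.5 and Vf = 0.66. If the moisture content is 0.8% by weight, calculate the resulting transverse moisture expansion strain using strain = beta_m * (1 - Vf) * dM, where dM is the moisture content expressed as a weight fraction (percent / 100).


dM = 0.8/100 = 0.008
strain = beta_m * (1-Vf) * dM = 0.5 * 0.34 * 0.008 = 0.00136

0.00136


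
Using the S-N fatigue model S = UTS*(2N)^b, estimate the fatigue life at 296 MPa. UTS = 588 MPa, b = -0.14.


N = 0.5 * (S/UTS)^(1/b) = 0.5 * (296/588)^(1/-0.14) = 67.3214 cycles

67.3214 cycles


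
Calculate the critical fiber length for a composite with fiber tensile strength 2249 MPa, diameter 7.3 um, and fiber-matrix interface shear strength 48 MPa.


Lc = sigma_f * d / (2 * tau_i) = 2249 * 7.3 / (2 * 48) = 171.0 um

171.0 um


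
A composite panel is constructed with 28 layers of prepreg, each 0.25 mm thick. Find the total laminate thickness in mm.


h = n * t_ply = 28 * 0.25 = 7.0 mm

7.0 mm


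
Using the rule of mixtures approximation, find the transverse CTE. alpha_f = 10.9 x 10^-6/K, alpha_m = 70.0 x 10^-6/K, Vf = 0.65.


alpha_2 = alpha_f*Vf + alpha_m*(1-Vf) = 10.9*0.65 + 70.0*0.35 = 31.6 x 10^-6/K

31.6 x 10^-6/K


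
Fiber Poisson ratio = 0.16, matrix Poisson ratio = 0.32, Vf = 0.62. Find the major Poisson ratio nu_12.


nu_12 = nu_f*Vf + nu_m*(1-Vf) = 0.16*0.62 + 0.32*0.38 = 0.2208

0.2208


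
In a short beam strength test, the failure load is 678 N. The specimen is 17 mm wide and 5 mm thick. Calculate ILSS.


ILSS = 3F/(4bh) = 3*678/(4*17*5) = 5.98 MPa

5.98 MPa


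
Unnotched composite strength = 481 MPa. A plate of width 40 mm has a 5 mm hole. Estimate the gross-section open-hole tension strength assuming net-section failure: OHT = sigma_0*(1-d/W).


OHT = sigma_0*(1-d/W) = 481*(1-5/40) = 420.9 MPa

420.9 MPa


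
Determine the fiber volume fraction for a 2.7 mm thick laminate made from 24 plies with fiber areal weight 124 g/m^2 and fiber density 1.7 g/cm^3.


Vf = n * FAW / (rho_f * h * 1000) = 24 * 124 / (1.7 * 2.7 * 1000) = 0.6484

0.6484


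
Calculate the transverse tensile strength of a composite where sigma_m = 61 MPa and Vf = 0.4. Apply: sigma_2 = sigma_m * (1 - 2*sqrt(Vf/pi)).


factor = 1 - 2*sqrt(0.4/pi) = 0.2864
sigma_2 = 61 * 0.2864 = 17.47 MPa

17.47 MPa


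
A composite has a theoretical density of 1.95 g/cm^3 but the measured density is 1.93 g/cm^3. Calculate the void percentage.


Void% = (rho_theo - rho_actual)/rho_theo * 100 = (1.95 - 1.93)/1.95 * 100 = 1.03%

1.03%
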